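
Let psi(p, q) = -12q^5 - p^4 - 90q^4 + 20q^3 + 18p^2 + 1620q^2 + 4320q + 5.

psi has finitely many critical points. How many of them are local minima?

psi separates as a function of p plus a function of q, so ∇psi=0 decouples.
∂psi/∂p = -4p(p - 3)(p + 3) = 0 at p ∈ {-3, 0, 3}; ∂psi/∂q = -60(q - 3)(q + 2)(q + 3)(q + 4) = 0 at q ∈ {-4, -3, -2, 3}.
The Hessian is diagonal: diag(psi_pp, psi_qq). Second derivatives: psi_pp(-3)=-72, psi_pp(0)=36, psi_pp(3)=-72; psi_qq(-4)=840, psi_qq(-3)=-360, psi_qq(-2)=600, psi_qq(3)=-12600.
Local minima occur where both diagonal entries positive: (0, -4), (0, -2). Count: 2.

2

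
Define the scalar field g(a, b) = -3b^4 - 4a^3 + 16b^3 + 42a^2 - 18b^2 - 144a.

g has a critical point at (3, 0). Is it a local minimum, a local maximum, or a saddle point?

The mixed partial ∂²g/∂a∂b is 0, so the Hessian at any point is diag(g_aa, g_bb) = diag(12(-2a + 7), 12(-3b^2 + 8b - 3)).
At (3, 0): H = diag(12, -36).
The eigenvalues have opposite signs, so H is indefinite: a saddle point.

saddle point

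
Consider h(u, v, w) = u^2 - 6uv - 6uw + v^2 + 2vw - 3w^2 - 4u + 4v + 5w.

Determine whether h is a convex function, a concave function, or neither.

neither

h is quadratic, so its Hessian is the constant matrix H = [[2, -6, -6], [-6, 2, 2], [-6, 2, -6]].
Leading principal minors: 2, -32, 256.
Neither pattern holds ⇒ H is indefinite ⇒ neither convex nor concave.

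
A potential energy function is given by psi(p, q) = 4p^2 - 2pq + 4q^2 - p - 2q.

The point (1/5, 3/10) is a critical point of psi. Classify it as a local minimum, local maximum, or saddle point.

The Hessian of psi is constant: H = [[8, -2], [-2, 8]].
det(H) = 8·8 − (-2)² = 60.
det(H) > 0 and tr(H) = 16 > 0, so H is positive definite and the point is a local minimum.

local minimum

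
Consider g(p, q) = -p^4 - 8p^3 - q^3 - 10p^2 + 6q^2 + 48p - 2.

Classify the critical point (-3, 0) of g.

The mixed partial ∂²g/∂p∂q is 0, so the Hessian at any point is diag(g_pp, g_qq) = diag(-4(3p^2 + 12p + 5), 6(-q + 2)).
At (-3, 0): H = diag(16, 12).
Both eigenvalues are positive, so H is positive definite: a local minimum.

local minimum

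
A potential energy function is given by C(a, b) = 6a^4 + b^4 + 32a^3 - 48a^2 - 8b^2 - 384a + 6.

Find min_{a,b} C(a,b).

-618

C(a,b) separates as P(a) + Q(b) + 6, so its minimum is min P + min Q + 6.
P'(a) = 24(a - 2)(a + 2)(a + 4) vanishes at a ∈ {-4, -2, 2}; Q'(b) = 4b(b - 2)(b + 2) vanishes at b ∈ {-2, 0, 2}.
Local minima of P (where P''>0): P(-4)=256, P(2)=-608. Local minima of Q: Q(-2)=-16, Q(2)=-16.
So the global minimum of C is P(2) + Q(-2) + 6 = -608 − 16 + 6 = -618, attained at (2, -2).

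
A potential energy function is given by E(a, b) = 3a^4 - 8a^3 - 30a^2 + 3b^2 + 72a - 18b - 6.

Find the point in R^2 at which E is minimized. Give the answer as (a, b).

(-2, 3)

E(a,b) separates as P(a) + Q(b) − 6, so its minimum is min P + min Q − 6.
P'(a) = 12(a - 3)(a - 1)(a + 2) vanishes at a ∈ {-2, 1, 3}; Q'(b) = 6b - 18 vanishes at b ∈ {3}.
Local minima of P (where P''>0): P(-2)=-152, P(3)=-27. Local minima of Q: Q(3)=-27.
So the global minimum of E is P(-2) + Q(3) − 6 = -152 − 27 − 6 = -185, attained at (-2, 3).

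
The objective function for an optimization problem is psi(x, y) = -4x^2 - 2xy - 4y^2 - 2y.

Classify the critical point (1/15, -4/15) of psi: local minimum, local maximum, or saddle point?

local maximum

The Hessian of psi is constant: H = [[-8, -2], [-2, -8]].
det(H) = (-8)·(-8) − (-2)² = 60.
det(H) > 0 and tr(H) = -16 < 0, so H is negative definite and the point is a local maximum.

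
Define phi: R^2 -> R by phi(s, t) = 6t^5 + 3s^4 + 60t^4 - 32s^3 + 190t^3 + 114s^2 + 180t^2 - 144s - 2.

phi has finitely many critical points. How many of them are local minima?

4

phi separates as a function of s plus a function of t, so ∇phi=0 decouples.
∂phi/∂s = 12(s - 4)(s - 3)(s - 1) = 0 at s ∈ {1, 3, 4}; ∂phi/∂t = 30t(t + 1)(t + 3)(t + 4) = 0 at t ∈ {-4, -3, -1, 0}.
The Hessian is diagonal: diag(phi_ss, phi_tt). Second derivatives: phi_ss(1)=72, phi_ss(3)=-24, phi_ss(4)=36; phi_tt(-4)=-360, phi_tt(-3)=180, phi_tt(-1)=-180, phi_tt(0)=360.
Local minima occur where both diagonal entries positive: (1, -3), (1, 0), (4, -3), (4, 0). Count: 4.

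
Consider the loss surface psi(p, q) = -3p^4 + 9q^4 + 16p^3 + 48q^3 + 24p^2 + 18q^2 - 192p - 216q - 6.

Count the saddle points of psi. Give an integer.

5

psi separates as a function of p plus a function of q, so ∇psi=0 decouples.
∂psi/∂p = -12(p - 4)(p - 2)(p + 2) = 0 at p ∈ {-2, 2, 4}; ∂psi/∂q = 36(q - 1)(q + 2)(q + 3) = 0 at q ∈ {-3, -2, 1}.
The Hessian is diagonal: diag(psi_pp, psi_qq). Second derivatives: psi_pp(-2)=-288, psi_pp(2)=96, psi_pp(4)=-144; psi_qq(-3)=144, psi_qq(-2)=-108, psi_qq(1)=432.
Saddle points occur where the two diagonal entries have opposite signs: (-2, -3), (-2, 1), (2, -2), (4, -3), (4, 1). Count: 5.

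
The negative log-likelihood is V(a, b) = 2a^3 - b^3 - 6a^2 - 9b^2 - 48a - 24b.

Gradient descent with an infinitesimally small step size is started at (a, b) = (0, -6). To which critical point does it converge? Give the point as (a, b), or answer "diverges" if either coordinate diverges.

(4, -4)

V is separable, so gradient descent decouples: a follows -∂V/∂a, b follows -∂V/∂b.
∂V/∂a = 6(a - 4)(a + 2); at a=0 this is -48, so a increases.
∂V/∂b = -3(b + 2)(b + 4); at b=-6 this is -24, so b increases.
a converges to its nearest critical value 4 (a local min of the a-part); b converges to -4. The iterate converges to (4, -4).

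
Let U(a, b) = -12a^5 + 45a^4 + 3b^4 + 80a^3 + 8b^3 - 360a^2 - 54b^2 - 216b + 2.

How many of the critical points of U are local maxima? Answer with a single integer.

U separates as a function of a plus a function of b, so ∇U=0 decouples.
∂U/∂a = -60a(a - 3)(a - 2)(a + 2) = 0 at a ∈ {-2, 0, 2, 3}; ∂U/∂b = 12(b - 3)(b + 2)(b + 3) = 0 at b ∈ {-3, -2, 3}.
The Hessian is diagonal: diag(U_aa, U_bb). Second derivatives: U_aa(-2)=2400, U_aa(0)=-720, U_aa(2)=480, U_aa(3)=-900; U_bb(-3)=72, U_bb(-2)=-60, U_bb(3)=360.
Local maxima occur where both diagonal entries negative: (0, -2), (3, -2). Count: 2.

2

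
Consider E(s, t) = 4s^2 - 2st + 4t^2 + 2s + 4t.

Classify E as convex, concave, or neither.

E is quadratic, so its Hessian is the constant matrix H = [[8, -2], [-2, 8]].
det(H) = 60, tr(H) = 16.
det(H) > 0 and tr(H) > 0, so H is positive definite everywhere: convex.

convex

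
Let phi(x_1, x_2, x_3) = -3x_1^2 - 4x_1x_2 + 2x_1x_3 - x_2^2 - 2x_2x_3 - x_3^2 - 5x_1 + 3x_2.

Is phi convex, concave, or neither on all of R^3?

phi is quadratic, so its Hessian is the constant matrix H = [[-6, -4, 2], [-4, -2, -2], [2, -2, -2]].
Leading principal minors: -6, -4, 72.
Neither pattern holds ⇒ H is indefinite ⇒ neither convex nor concave.

neither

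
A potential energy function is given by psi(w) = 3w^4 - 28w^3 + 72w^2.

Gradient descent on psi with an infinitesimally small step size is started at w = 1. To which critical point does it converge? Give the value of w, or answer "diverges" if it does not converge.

psi'(w) = 12w(w - 4)(w - 3), so psi'(1) = 72.
Gradient descent moves in the -psi' direction, i.e. w is decreasing.
The nearest critical point in that direction is w = 0, where psi'' = 144 > 0 (a local minimum). The iterate converges there.

0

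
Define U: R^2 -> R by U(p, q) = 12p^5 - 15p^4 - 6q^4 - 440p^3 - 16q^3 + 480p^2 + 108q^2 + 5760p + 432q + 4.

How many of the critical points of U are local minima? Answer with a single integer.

U separates as a function of p plus a function of q, so ∇U=0 decouples.
∂U/∂p = 60(p - 4)(p - 3)(p + 2)(p + 4) = 0 at p ∈ {-4, -2, 3, 4}; ∂U/∂q = -24(q - 3)(q + 2)(q + 3) = 0 at q ∈ {-3, -2, 3}.
The Hessian is diagonal: diag(U_pp, U_qq). Second derivatives: U_pp(-4)=-6720, U_pp(-2)=3600, U_pp(3)=-2100, U_pp(4)=2880; U_qq(-3)=-144, U_qq(-2)=120, U_qq(3)=-720.
Local minima occur where both diagonal entries positive: (-2, -2), (4, -2). Count: 2.

2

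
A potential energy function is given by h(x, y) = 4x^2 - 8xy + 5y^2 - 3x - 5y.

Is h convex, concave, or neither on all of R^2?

convex

h is quadratic, so its Hessian is the constant matrix H = [[8, -8], [-8, 10]].
det(H) = 16, tr(H) = 18.
det(H) > 0 and tr(H) > 0, so H is positive definite everywhere: convex.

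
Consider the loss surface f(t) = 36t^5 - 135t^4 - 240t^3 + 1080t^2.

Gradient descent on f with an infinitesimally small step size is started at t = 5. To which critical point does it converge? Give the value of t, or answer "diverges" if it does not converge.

3

f'(t) = 180t(t - 3)(t - 2)(t + 2), so f'(5) = 37800.
Gradient descent moves in the -f' direction, i.e. t is decreasing.
The nearest critical point in that direction is t = 3, where f'' = 2700 > 0 (a local minimum). The iterate converges there.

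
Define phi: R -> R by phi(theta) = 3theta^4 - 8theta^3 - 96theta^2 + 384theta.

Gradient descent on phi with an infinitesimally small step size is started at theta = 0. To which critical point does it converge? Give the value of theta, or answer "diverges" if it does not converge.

-4

phi'(theta) = 12(theta - 4)(theta - 2)(theta + 4), so phi'(0) = 384.
Gradient descent moves in the -phi' direction, i.e. theta is decreasing.
The nearest critical point in that direction is theta = -4, where phi'' = 576 > 0 (a local minimum). The iterate converges there.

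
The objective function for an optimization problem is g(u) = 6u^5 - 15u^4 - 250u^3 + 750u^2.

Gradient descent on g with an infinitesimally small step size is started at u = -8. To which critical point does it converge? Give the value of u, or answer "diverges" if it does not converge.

g'(u) = 30u(u - 5)(u - 2)(u + 5), so g'(-8) = 93600.
Gradient descent moves in the -g' direction, i.e. u is decreasing.
There is no critical point below u=-8, and g' keeps the same sign, so the iterate runs off to −∞.

diverges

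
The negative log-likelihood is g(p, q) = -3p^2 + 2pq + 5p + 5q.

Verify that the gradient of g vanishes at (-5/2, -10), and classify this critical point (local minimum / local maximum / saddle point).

saddle point

∇g = (-6p + 2q + 5, 2p + 5); substituting (-5/2, -10) gives ∇g = (0, 0), so (-5/2, -10) is indeed a critical point.
The Hessian of g is constant: H = [[-6, 2], [2, 0]].
det(H) = (-6)·0 − 2² = -4.
Since det(H) < 0, H is indefinite and the critical point is a saddle point.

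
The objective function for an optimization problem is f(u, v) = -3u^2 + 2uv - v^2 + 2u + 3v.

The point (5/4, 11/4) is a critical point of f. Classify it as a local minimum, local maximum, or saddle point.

The Hessian of f is constant: H = [[-6, 2], [2, -2]].
det(H) = (-6)·(-2) − 2² = 8.
det(H) > 0 and tr(H) = -8 < 0, so H is negative definite and the point is a local maximum.

local maximum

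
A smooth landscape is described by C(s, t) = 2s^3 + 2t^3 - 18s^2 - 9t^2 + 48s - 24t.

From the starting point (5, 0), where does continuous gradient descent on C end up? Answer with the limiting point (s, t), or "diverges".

(4, 4)

C is separable, so gradient descent decouples: s follows -∂C/∂s, t follows -∂C/∂t.
∂C/∂s = 6(s - 4)(s - 2); at s=5 this is 18, so s decreases.
∂C/∂t = 6(t - 4)(t + 1); at t=0 this is -24, so t increases.
s converges to its nearest critical value 4 (a local min of the s-part); t converges to 4. The iterate converges to (4, 4).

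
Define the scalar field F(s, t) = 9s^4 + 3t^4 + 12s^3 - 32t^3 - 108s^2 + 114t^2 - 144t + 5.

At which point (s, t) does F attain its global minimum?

F(s,t) separates as P(s) + Q(t) + 5, so its minimum is min P + min Q + 5.
P'(s) = 36s(s - 2)(s + 3) vanishes at s ∈ {-3, 0, 2}; Q'(t) = 12(t - 4)(t - 3)(t - 1) vanishes at t ∈ {1, 3, 4}.
Local minima of P (where P''>0): P(-3)=-567, P(2)=-192. Local minima of Q: Q(1)=-59, Q(4)=-32.
So the global minimum of F is P(-3) + Q(1) + 5 = -567 − 59 + 5 = -621, attained at (-3, 1).

(-3, 1)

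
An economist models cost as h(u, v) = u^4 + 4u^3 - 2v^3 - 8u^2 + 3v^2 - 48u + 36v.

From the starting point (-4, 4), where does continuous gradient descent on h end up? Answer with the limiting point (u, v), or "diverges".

h is separable, so gradient descent decouples: u follows -∂h/∂u, v follows -∂h/∂v.
∂h/∂u = 4(u - 2)(u + 2)(u + 3); at u=-4 this is -48, so u increases.
∂h/∂v = -6(v - 3)(v + 2); at v=4 this is -36, so v increases.
The v-coordinate has no critical point in that direction and runs off to infinity.

diverges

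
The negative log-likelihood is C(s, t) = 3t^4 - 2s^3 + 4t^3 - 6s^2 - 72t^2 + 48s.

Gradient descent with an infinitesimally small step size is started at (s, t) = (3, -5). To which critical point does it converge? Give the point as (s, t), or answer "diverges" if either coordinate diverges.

diverges

C is separable, so gradient descent decouples: s follows -∂C/∂s, t follows -∂C/∂t.
∂C/∂s = -6(s - 2)(s + 4); at s=3 this is -42, so s increases.
∂C/∂t = 12t(t - 3)(t + 4); at t=-5 this is -480, so t increases.
The s-coordinate has no critical point in that direction and runs off to infinity.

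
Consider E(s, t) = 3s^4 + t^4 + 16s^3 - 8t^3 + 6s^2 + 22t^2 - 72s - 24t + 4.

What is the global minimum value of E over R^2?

E(s,t) separates as P(s) + Q(t) + 4, so its minimum is min P + min Q + 4.
P'(s) = 12(s - 1)(s + 2)(s + 3) vanishes at s ∈ {-3, -2, 1}; Q'(t) = 4(t - 3)(t - 2)(t - 1) vanishes at t ∈ {1, 2, 3}.
Local minima of P (where P''>0): P(-3)=81, P(1)=-47. Local minima of Q: Q(1)=-9, Q(3)=-9.
So the global minimum of E is P(1) + Q(1) + 4 = -47 − 9 + 4 = -52, attained at (1, 1).

-52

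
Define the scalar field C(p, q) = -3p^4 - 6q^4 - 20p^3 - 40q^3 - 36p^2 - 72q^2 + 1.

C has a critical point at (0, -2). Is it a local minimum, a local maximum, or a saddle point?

The mixed partial ∂²C/∂p∂q is 0, so the Hessian at any point is diag(C_pp, C_qq) = diag(-12(3p^2 + 10p + 6), -24(3q^2 + 10q + 6)).
At (0, -2): H = diag(-72, 48).
The eigenvalues have opposite signs, so H is indefinite: a saddle point.

saddle point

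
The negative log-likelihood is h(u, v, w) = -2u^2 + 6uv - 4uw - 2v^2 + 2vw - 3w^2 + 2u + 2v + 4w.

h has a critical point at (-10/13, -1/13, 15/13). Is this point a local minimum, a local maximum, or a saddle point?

saddle point

The Hessian is constant: H = [[-4, 6, -4], [6, -4, 2], [-4, 2, -6]].
Leading principal minors: Δ₁ = -4, Δ₂ = -20, Δ₃ = 104.
The minors fit neither the all-positive nor the alternating-sign pattern, so H is indefinite: a saddle point.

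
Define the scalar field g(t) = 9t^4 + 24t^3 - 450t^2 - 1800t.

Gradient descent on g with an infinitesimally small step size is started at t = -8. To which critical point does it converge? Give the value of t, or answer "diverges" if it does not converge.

g'(t) = 36(t - 5)(t + 2)(t + 5), so g'(-8) = -8424.
Gradient descent moves in the -g' direction, i.e. t is increasing.
The nearest critical point in that direction is t = -5, where g'' = 1080 > 0 (a local minimum). The iterate converges there.

-5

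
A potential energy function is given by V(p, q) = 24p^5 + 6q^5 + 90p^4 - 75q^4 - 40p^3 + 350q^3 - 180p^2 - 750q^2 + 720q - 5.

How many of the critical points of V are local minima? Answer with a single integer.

V separates as a function of p plus a function of q, so ∇V=0 decouples.
∂V/∂p = 120p(p - 1)(p + 1)(p + 3) = 0 at p ∈ {-3, -1, 0, 1}; ∂V/∂q = 30(q - 4)(q - 3)(q - 2)(q - 1) = 0 at q ∈ {1, 2, 3, 4}.
The Hessian is diagonal: diag(V_pp, V_qq). Second derivatives: V_pp(-3)=-2880, V_pp(-1)=480, V_pp(0)=-360, V_pp(1)=960; V_qq(1)=-180, V_qq(2)=60, V_qq(3)=-60, V_qq(4)=180.
Local minima occur where both diagonal entries positive: (-1, 2), (-1, 4), (1, 2), (1, 4). Count: 4.

4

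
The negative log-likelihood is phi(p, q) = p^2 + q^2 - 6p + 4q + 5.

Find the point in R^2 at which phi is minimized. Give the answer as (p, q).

phi(p,q) separates as A(p) + B(q) + 5, so its minimum is min A + min B + 5.
A'(p) = 2p - 6 vanishes at p ∈ {3}; B'(q) = 2q + 4 vanishes at q ∈ {-2}.
Local minima of A (where A''>0): A(3)=-9. Local minima of B: B(-2)=-4.
So the global minimum of phi is A(3) + B(-2) + 5 = -9 − 4 + 5 = -8, attained at (3, -2).

(3, -2)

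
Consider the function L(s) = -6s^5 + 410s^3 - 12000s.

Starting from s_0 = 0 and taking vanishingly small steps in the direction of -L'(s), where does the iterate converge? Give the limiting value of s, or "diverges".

L'(s) = -30(s - 5)(s - 4)(s + 4)(s + 5), so L'(0) = -12000.
Gradient descent moves in the -L' direction, i.e. s is increasing.
The nearest critical point in that direction is s = 4, where L'' = 2160 > 0 (a local minimum). The iterate converges there.

4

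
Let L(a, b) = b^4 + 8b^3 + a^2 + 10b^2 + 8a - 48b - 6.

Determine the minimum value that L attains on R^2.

-51

L(a,b) separates as P(a) + Q(b) − 6, so its minimum is min P + min Q − 6.
P'(a) = 2a + 8 vanishes at a ∈ {-4}; Q'(b) = 4(b - 1)(b + 3)(b + 4) vanishes at b ∈ {-4, -3, 1}.
Local minima of P (where P''>0): P(-4)=-16. Local minima of Q: Q(-4)=96, Q(1)=-29.
So the global minimum of L is P(-4) + Q(1) − 6 = -16 − 29 − 6 = -51, attained at (-4, 1).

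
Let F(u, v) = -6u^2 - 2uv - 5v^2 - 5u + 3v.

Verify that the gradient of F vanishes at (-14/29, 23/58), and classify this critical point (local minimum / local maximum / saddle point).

local maximum

∇F = (-12u - 2v - 5, -2u - 10v + 3); substituting (-14/29, 23/58) gives ∇F = (0, 0), so (-14/29, 23/58) is indeed a critical point.
The Hessian of F is constant: H = [[-12, -2], [-2, -10]].
det(H) = (-12)·(-10) − (-2)² = 116.
det(H) > 0 and tr(H) = -22 < 0, so H is negative definite and the point is a local maximum.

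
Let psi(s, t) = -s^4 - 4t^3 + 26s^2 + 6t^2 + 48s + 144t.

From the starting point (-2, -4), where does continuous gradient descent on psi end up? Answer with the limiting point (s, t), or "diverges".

psi is separable, so gradient descent decouples: s follows -∂psi/∂s, t follows -∂psi/∂t.
∂psi/∂s = -4(s - 4)(s + 1)(s + 3); at s=-2 this is -24, so s increases.
∂psi/∂t = -12(t - 4)(t + 3); at t=-4 this is -96, so t increases.
s converges to its nearest critical value -1 (a local min of the s-part); t converges to -3. The iterate converges to (-1, -3).

(-1, -3)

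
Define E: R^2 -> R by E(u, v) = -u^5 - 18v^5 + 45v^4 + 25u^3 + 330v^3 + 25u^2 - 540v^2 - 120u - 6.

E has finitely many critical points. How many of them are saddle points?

8

E separates as a function of u plus a function of v, so ∇E=0 decouples.
∂E/∂u = -5(u - 4)(u - 1)(u + 2)(u + 3) = 0 at u ∈ {-3, -2, 1, 4}; ∂E/∂v = -90v(v - 4)(v - 1)(v + 3) = 0 at v ∈ {-3, 0, 1, 4}.
The Hessian is diagonal: diag(E_uu, E_vv). Second derivatives: E_uu(-3)=140, E_uu(-2)=-90, E_uu(1)=180, E_uu(4)=-630; E_vv(-3)=7560, E_vv(0)=-1080, E_vv(1)=1080, E_vv(4)=-7560.
Saddle points occur where the two diagonal entries have opposite signs: (-3, 0), (-3, 4), (-2, -3), (-2, 1), (1, 0), (1, 4), (4, -3), (4, 1). Count: 8.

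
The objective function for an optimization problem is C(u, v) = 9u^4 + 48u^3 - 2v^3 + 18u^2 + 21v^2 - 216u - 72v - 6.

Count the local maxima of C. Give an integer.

C separates as a function of u plus a function of v, so ∇C=0 decouples.
∂C/∂u = 36(u - 1)(u + 2)(u + 3) = 0 at u ∈ {-3, -2, 1}; ∂C/∂v = -6(v - 4)(v - 3) = 0 at v ∈ {3, 4}.
The Hessian is diagonal: diag(C_uu, C_vv). Second derivatives: C_uu(-3)=144, C_uu(-2)=-108, C_uu(1)=432; C_vv(3)=6, C_vv(4)=-6.
Local maxima occur where both diagonal entries negative: (-2, 4). Count: 1.

1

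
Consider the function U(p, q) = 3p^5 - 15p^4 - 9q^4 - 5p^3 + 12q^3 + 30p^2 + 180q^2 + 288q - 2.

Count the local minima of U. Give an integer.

2

U separates as a function of p plus a function of q, so ∇U=0 decouples.
∂U/∂p = 15p(p - 4)(p - 1)(p + 1) = 0 at p ∈ {-1, 0, 1, 4}; ∂U/∂q = -36(q - 4)(q + 1)(q + 2) = 0 at q ∈ {-2, -1, 4}.
The Hessian is diagonal: diag(U_pp, U_qq). Second derivatives: U_pp(-1)=-150, U_pp(0)=60, U_pp(1)=-90, U_pp(4)=900; U_qq(-2)=-216, U_qq(-1)=180, U_qq(4)=-1080.
Local minima occur where both diagonal entries positive: (0, -1), (4, -1). Count: 2.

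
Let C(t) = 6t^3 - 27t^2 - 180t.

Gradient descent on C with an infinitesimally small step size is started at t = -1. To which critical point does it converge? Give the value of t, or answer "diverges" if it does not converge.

C'(t) = 18(t - 5)(t + 2), so C'(-1) = -108.
Gradient descent moves in the -C' direction, i.e. t is increasing.
The nearest critical point in that direction is t = 5, where C'' = 126 > 0 (a local minimum). The iterate converges there.

5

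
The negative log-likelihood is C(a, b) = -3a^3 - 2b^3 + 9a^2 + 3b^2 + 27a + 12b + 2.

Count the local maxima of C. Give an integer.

1

C separates as a function of a plus a function of b, so ∇C=0 decouples.
∂C/∂a = -9(a - 3)(a + 1) = 0 at a ∈ {-1, 3}; ∂C/∂b = -6(b - 2)(b + 1) = 0 at b ∈ {-1, 2}.
The Hessian is diagonal: diag(C_aa, C_bb). Second derivatives: C_aa(-1)=36, C_aa(3)=-36; C_bb(-1)=18, C_bb(2)=-18.
Local maxima occur where both diagonal entries negative: (3, 2). Count: 1.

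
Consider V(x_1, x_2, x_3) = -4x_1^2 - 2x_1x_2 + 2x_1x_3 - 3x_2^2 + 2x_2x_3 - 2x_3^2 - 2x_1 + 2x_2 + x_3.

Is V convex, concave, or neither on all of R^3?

V is quadratic, so its Hessian is the constant matrix H = [[-8, -2, 2], [-2, -6, 2], [2, 2, -4]].
Leading principal minors: -8, 44, -136.
Signs alternate −, +, − ⇒ H ≺ 0 ⇒ concave.

concave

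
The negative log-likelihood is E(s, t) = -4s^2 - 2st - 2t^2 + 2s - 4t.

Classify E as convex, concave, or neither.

concave

E is quadratic, so its Hessian is the constant matrix H = [[-8, -2], [-2, -4]].
det(H) = 28, tr(H) = -12.
det(H) > 0 and tr(H) < 0, so H is negative definite everywhere: concave.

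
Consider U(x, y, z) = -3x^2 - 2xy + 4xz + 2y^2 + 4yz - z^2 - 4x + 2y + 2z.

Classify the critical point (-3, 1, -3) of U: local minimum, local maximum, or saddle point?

saddle point

The Hessian is constant: H = [[-6, -2, 4], [-2, 4, 4], [4, 4, -2]].
Leading principal minors: Δ₁ = -6, Δ₂ = -28, Δ₃ = 24.
The minors fit neither the all-positive nor the alternating-sign pattern, so H is indefinite: a saddle point.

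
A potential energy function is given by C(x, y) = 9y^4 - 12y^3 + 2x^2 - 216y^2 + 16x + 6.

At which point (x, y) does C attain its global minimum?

C(x,y) separates as P(x) + Q(y) + 6, so its minimum is min P + min Q + 6.
P'(x) = 4x + 16 vanishes at x ∈ {-4}; Q'(y) = 36y(y - 4)(y + 3) vanishes at y ∈ {-3, 0, 4}.
Local minima of P (where P''>0): P(-4)=-32. Local minima of Q: Q(-3)=-891, Q(4)=-1920.
So the global minimum of C is P(-4) + Q(4) + 6 = -32 − 1920 + 6 = -1946, attained at (-4, 4).

(-4, 4)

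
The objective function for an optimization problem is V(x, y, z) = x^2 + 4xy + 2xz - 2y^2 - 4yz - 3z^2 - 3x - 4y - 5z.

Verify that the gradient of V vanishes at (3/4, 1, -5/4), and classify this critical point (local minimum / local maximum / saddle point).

∇V = (2x + 4y + 2z - 3, 4x - 4y - 4z - 4, 2x - 4y - 6z - 5); substituting (3/4, 1, -5/4) gives ∇V = (0, 0, 0), so (3/4, 1, -5/4) is indeed a critical point.
The Hessian is constant: H = [[2, 4, 2], [4, -4, -4], [2, -4, -6]].
Leading principal minors: Δ₁ = 2, Δ₂ = -24, Δ₃ = 64.
The minors fit neither the all-positive nor the alternating-sign pattern, so H is indefinite: a saddle point.

saddle point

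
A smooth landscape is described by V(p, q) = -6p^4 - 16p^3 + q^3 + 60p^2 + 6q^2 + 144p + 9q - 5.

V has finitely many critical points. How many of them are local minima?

V separates as a function of p plus a function of q, so ∇V=0 decouples.
∂V/∂p = -24(p - 2)(p + 1)(p + 3) = 0 at p ∈ {-3, -1, 2}; ∂V/∂q = 3(q + 1)(q + 3) = 0 at q ∈ {-3, -1}.
The Hessian is diagonal: diag(V_pp, V_qq). Second derivatives: V_pp(-3)=-240, V_pp(-1)=144, V_pp(2)=-360; V_qq(-3)=-6, V_qq(-1)=6.
Local minima occur where both diagonal entries positive: (-1, -1). Count: 1.

1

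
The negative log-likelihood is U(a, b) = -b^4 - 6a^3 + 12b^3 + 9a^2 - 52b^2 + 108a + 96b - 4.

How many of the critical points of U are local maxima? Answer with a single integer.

2

U separates as a function of a plus a function of b, so ∇U=0 decouples.
∂U/∂a = -18(a - 3)(a + 2) = 0 at a ∈ {-2, 3}; ∂U/∂b = -4(b - 4)(b - 3)(b - 2) = 0 at b ∈ {2, 3, 4}.
The Hessian is diagonal: diag(U_aa, U_bb). Second derivatives: U_aa(-2)=90, U_aa(3)=-90; U_bb(2)=-8, U_bb(3)=4, U_bb(4)=-8.
Local maxima occur where both diagonal entries negative: (3, 2), (3, 4). Count: 2.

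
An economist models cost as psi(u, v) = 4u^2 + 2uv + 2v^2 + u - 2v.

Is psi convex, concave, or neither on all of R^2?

psi is quadratic, so its Hessian is the constant matrix H = [[8, 2], [2, 4]].
det(H) = 28, tr(H) = 12.
det(H) > 0 and tr(H) > 0, so H is positive definite everywhere: convex.

convex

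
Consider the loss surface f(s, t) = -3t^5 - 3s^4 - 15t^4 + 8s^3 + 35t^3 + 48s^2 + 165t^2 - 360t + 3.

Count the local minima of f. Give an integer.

2

f separates as a function of s plus a function of t, so ∇f=0 decouples.
∂f/∂s = -12s(s - 4)(s + 2) = 0 at s ∈ {-2, 0, 4}; ∂f/∂t = -15(t - 2)(t - 1)(t + 3)(t + 4) = 0 at t ∈ {-4, -3, 1, 2}.
The Hessian is diagonal: diag(f_ss, f_tt). Second derivatives: f_ss(-2)=-144, f_ss(0)=96, f_ss(4)=-288; f_tt(-4)=450, f_tt(-3)=-300, f_tt(1)=300, f_tt(2)=-450.
Local minima occur where both diagonal entries positive: (0, -4), (0, 1). Count: 2.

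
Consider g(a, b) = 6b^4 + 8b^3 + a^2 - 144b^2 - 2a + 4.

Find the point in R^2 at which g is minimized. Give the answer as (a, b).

g(a,b) separates as P(a) + Q(b) + 4, so its minimum is min P + min Q + 4.
P'(a) = 2a - 2 vanishes at a ∈ {1}; Q'(b) = 24b(b - 3)(b + 4) vanishes at b ∈ {-4, 0, 3}.
Local minima of P (where P''>0): P(1)=-1. Local minima of Q: Q(-4)=-1280, Q(3)=-594.
So the global minimum of g is P(1) + Q(-4) + 4 = -1 − 1280 + 4 = -1277, attained at (1, -4).

(1, -4)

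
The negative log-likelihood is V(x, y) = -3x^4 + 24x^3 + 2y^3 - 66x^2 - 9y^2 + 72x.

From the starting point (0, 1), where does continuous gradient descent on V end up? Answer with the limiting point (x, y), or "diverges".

V is separable, so gradient descent decouples: x follows -∂V/∂x, y follows -∂V/∂y.
∂V/∂x = -12(x - 3)(x - 2)(x - 1); at x=0 this is 72, so x decreases.
∂V/∂y = 6y(y - 3); at y=1 this is -12, so y increases.
The x-coordinate has no critical point in that direction and runs off to infinity.

diverges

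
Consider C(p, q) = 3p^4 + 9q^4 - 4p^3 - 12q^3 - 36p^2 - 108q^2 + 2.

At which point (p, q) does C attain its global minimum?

(3, 3)

C(p,q) separates as A(p) + B(q) + 2, so its minimum is min A + min B + 2.
A'(p) = 12p(p - 3)(p + 2) vanishes at p ∈ {-2, 0, 3}; B'(q) = 36q(q - 3)(q + 2) vanishes at q ∈ {-2, 0, 3}.
Local minima of A (where A''>0): A(-2)=-64, A(3)=-189. Local minima of B: B(-2)=-192, B(3)=-567.
So the global minimum of C is A(3) + B(3) + 2 = -189 − 567 + 2 = -754, attained at (3, 3).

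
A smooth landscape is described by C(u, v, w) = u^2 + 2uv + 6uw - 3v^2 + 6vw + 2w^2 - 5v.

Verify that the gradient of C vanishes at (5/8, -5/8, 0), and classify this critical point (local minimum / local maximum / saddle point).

saddle point

∇C = (2u + 2v + 6w, 2u - 6v + 6w - 5, 6u + 6v + 4w); substituting (5/8, -5/8, 0) gives ∇C = (0, 0, 0), so (5/8, -5/8, 0) is indeed a critical point.
The Hessian is constant: H = [[2, 2, 6], [2, -6, 6], [6, 6, 4]].
Leading principal minors: Δ₁ = 2, Δ₂ = -16, Δ₃ = 224.
The minors fit neither the all-positive nor the alternating-sign pattern, so H is indefinite: a saddle point.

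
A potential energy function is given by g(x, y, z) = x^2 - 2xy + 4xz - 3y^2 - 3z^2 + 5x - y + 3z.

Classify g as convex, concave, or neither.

neither

g is quadratic, so its Hessian is the constant matrix H = [[2, -2, 4], [-2, -6, 0], [4, 0, -6]].
Leading principal minors: 2, -16, 192.
Neither pattern holds ⇒ H is indefinite ⇒ neither convex nor concave.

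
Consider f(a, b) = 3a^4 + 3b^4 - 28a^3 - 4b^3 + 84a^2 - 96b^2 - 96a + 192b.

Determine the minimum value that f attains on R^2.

-1344

f(a,b) separates as P(a) + Q(b), so its minimum is min P + min Q.
P'(a) = 12(a - 4)(a - 2)(a - 1) vanishes at a ∈ {1, 2, 4}; Q'(b) = 12(b - 4)(b - 1)(b + 4) vanishes at b ∈ {-4, 1, 4}.
Local minima of P (where P''>0): P(1)=-37, P(4)=-64. Local minima of Q: Q(-4)=-1280, Q(4)=-256.
So the global minimum of f is P(4) + Q(-4) = -64 − 1280 = -1344, attained at (4, -4).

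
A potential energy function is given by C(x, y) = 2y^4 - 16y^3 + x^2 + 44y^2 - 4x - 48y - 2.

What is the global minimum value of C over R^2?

-24

C(x,y) separates as P(x) + Q(y) − 2, so its minimum is min P + min Q − 2.
P'(x) = 2x - 4 vanishes at x ∈ {2}; Q'(y) = 8(y - 3)(y - 2)(y - 1) vanishes at y ∈ {1, 2, 3}.
Local minima of P (where P''>0): P(2)=-4. Local minima of Q: Q(1)=-18, Q(3)=-18.
So the global minimum of C is P(2) + Q(1) − 2 = -4 − 18 − 2 = -24, attained at (2, 1).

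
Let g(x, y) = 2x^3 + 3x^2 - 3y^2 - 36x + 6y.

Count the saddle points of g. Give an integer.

1

g separates as a function of x plus a function of y, so ∇g=0 decouples.
∂g/∂x = 6(x - 2)(x + 3) = 0 at x ∈ {-3, 2}; ∂g/∂y = -6(y - 1) = 0 at y ∈ {1}.
The Hessian is diagonal: diag(g_xx, g_yy). Second derivatives: g_xx(-3)=-30, g_xx(2)=30; g_yy(1)=-6.
Saddle points occur where the two diagonal entries have opposite signs: (2, 1). Count: 1.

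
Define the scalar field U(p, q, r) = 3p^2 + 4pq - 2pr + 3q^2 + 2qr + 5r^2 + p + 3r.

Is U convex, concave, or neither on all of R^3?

U is quadratic, so its Hessian is the constant matrix H = [[6, 4, -2], [4, 6, 2], [-2, 2, 10]].
Leading principal minors: 6, 20, 120.
All positive ⇒ H ≻ 0 ⇒ convex.

convex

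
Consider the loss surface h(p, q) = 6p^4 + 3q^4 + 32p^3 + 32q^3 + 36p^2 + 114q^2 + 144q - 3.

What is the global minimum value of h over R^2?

-116

h(p,q) separates as A(p) + B(q) − 3, so its minimum is min A + min B − 3.
A'(p) = 24p(p + 1)(p + 3) vanishes at p ∈ {-3, -1, 0}; B'(q) = 12(q + 1)(q + 3)(q + 4) vanishes at q ∈ {-4, -3, -1}.
Local minima of A (where A''>0): A(-3)=-54, A(0)=0. Local minima of B: B(-4)=-32, B(-1)=-59.
So the global minimum of h is A(-3) + B(-1) − 3 = -54 − 59 − 3 = -116, attained at (-3, -1).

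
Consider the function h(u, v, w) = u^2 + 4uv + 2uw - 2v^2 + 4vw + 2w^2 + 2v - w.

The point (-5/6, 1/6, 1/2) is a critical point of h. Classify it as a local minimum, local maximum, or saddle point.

The Hessian is constant: H = [[2, 4, 2], [4, -4, 4], [2, 4, 4]].
Leading principal minors: Δ₁ = 2, Δ₂ = -24, Δ₃ = -48.
The minors fit neither the all-positive nor the alternating-sign pattern, so H is indefinite: a saddle point.

saddle point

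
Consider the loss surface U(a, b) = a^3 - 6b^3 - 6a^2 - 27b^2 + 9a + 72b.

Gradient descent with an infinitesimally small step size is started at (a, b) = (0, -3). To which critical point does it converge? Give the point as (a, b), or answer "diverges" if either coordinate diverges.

U is separable, so gradient descent decouples: a follows -∂U/∂a, b follows -∂U/∂b.
∂U/∂a = 3(a - 3)(a - 1); at a=0 this is 9, so a decreases.
∂U/∂b = -18(b - 1)(b + 4); at b=-3 this is 72, so b decreases.
The a-coordinate has no critical point in that direction and runs off to infinity.

diverges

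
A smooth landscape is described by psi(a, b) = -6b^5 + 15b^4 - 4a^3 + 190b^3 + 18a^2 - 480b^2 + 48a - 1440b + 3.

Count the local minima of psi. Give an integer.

psi separates as a function of a plus a function of b, so ∇psi=0 decouples.
∂psi/∂a = -12(a - 4)(a + 1) = 0 at a ∈ {-1, 4}; ∂psi/∂b = -30(b - 4)(b - 3)(b + 1)(b + 4) = 0 at b ∈ {-4, -1, 3, 4}.
The Hessian is diagonal: diag(psi_aa, psi_bb). Second derivatives: psi_aa(-1)=60, psi_aa(4)=-60; psi_bb(-4)=5040, psi_bb(-1)=-1800, psi_bb(3)=840, psi_bb(4)=-1200.
Local minima occur where both diagonal entries positive: (-1, -4), (-1, 3). Count: 2.

2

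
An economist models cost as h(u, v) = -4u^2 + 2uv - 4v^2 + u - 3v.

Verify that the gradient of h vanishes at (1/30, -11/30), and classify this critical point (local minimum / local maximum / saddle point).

∇h = (-8u + 2v + 1, 2u - 8v - 3); substituting (1/30, -11/30) gives ∇h = (0, 0), so (1/30, -11/30) is indeed a critical point.
The Hessian of h is constant: H = [[-8, 2], [2, -8]].
det(H) = (-8)·(-8) − 2² = 60.
det(H) > 0 and tr(H) = -16 < 0, so H is negative definite and the point is a local maximum.

local maximum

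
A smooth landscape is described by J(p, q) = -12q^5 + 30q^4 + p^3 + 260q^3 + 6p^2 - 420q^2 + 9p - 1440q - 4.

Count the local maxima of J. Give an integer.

J separates as a function of p plus a function of q, so ∇J=0 decouples.
∂J/∂p = 3(p + 1)(p + 3) = 0 at p ∈ {-3, -1}; ∂J/∂q = -60(q - 4)(q - 2)(q + 1)(q + 3) = 0 at q ∈ {-3, -1, 2, 4}.
The Hessian is diagonal: diag(J_pp, J_qq). Second derivatives: J_pp(-3)=-6, J_pp(-1)=6; J_qq(-3)=4200, J_qq(-1)=-1800, J_qq(2)=1800, J_qq(4)=-4200.
Local maxima occur where both diagonal entries negative: (-3, -1), (-3, 4). Count: 2.

2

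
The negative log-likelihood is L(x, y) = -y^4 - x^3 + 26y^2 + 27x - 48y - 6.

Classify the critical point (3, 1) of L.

The mixed partial ∂²L/∂x∂y is 0, so the Hessian at any point is diag(L_xx, L_yy) = diag(-6x, 4(-3y^2 + 13)).
At (3, 1): H = diag(-18, 40).
The eigenvalues have opposite signs, so H is indefinite: a saddle point.

saddle point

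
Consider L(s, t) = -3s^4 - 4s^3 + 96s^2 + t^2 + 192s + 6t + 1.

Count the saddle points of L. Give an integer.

L separates as a function of s plus a function of t, so ∇L=0 decouples.
∂L/∂s = -12(s - 4)(s + 1)(s + 4) = 0 at s ∈ {-4, -1, 4}; ∂L/∂t = 2(t + 3) = 0 at t ∈ {-3}.
The Hessian is diagonal: diag(L_ss, L_tt). Second derivatives: L_ss(-4)=-288, L_ss(-1)=180, L_ss(4)=-480; L_tt(-3)=2.
Saddle points occur where the two diagonal entries have opposite signs: (-4, -3), (4, -3). Count: 2.

2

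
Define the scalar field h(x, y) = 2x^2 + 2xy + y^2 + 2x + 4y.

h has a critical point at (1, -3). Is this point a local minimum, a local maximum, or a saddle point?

The Hessian of h is constant: H = [[4, 2], [2, 2]].
det(H) = 4·2 − 2² = 4.
det(H) > 0 and tr(H) = 6 > 0, so H is positive definite and the point is a local minimum.

local minimum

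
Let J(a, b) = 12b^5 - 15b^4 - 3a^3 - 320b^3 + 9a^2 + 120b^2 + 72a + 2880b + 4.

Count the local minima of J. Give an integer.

J separates as a function of a plus a function of b, so ∇J=0 decouples.
∂J/∂a = -9(a - 4)(a + 2) = 0 at a ∈ {-2, 4}; ∂J/∂b = 60(b - 4)(b - 2)(b + 2)(b + 3) = 0 at b ∈ {-3, -2, 2, 4}.
The Hessian is diagonal: diag(J_aa, J_bb). Second derivatives: J_aa(-2)=54, J_aa(4)=-54; J_bb(-3)=-2100, J_bb(-2)=1440, J_bb(2)=-2400, J_bb(4)=5040.
Local minima occur where both diagonal entries positive: (-2, -2), (-2, 4). Count: 2.

2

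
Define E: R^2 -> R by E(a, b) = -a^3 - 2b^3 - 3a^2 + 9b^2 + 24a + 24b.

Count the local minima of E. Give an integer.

1

E separates as a function of a plus a function of b, so ∇E=0 decouples.
∂E/∂a = -3(a - 2)(a + 4) = 0 at a ∈ {-4, 2}; ∂E/∂b = -6(b - 4)(b + 1) = 0 at b ∈ {-1, 4}.
The Hessian is diagonal: diag(E_aa, E_bb). Second derivatives: E_aa(-4)=18, E_aa(2)=-18; E_bb(-1)=30, E_bb(4)=-30.
Local minima occur where both diagonal entries positive: (-4, -1). Count: 1.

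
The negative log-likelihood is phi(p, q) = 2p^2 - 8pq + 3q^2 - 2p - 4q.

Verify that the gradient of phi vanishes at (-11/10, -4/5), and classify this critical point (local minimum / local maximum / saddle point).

∇phi = (4p - 8q - 2, -8p + 6q - 4); substituting (-11/10, -4/5) gives ∇phi = (0, 0), so (-11/10, -4/5) is indeed a critical point.
The Hessian of phi is constant: H = [[4, -8], [-8, 6]].
det(H) = 4·6 − (-8)² = -40.
Since det(H) < 0, H is indefinite and the critical point is a saddle point.

saddle point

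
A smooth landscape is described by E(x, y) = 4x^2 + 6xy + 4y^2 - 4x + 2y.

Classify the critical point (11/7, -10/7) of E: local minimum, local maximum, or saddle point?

The Hessian of E is constant: H = [[8, 6], [6, 8]].
det(H) = 8·8 − 6² = 28.
det(H) > 0 and tr(H) = 16 > 0, so H is positive definite and the point is a local minimum.

local minimum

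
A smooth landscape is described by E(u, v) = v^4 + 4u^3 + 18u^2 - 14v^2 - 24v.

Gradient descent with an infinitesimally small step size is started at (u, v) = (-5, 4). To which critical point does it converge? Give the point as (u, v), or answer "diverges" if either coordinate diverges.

E is separable, so gradient descent decouples: u follows -∂E/∂u, v follows -∂E/∂v.
∂E/∂u = 12u(u + 3); at u=-5 this is 120, so u decreases.
∂E/∂v = 4(v - 3)(v + 1)(v + 2); at v=4 this is 120, so v decreases.
The u-coordinate has no critical point in that direction and runs off to infinity.

diverges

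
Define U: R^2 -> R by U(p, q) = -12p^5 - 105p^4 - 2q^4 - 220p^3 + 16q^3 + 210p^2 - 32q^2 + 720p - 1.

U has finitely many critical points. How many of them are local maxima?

4

U separates as a function of p plus a function of q, so ∇U=0 decouples.
∂U/∂p = -60(p - 1)(p + 1)(p + 3)(p + 4) = 0 at p ∈ {-4, -3, -1, 1}; ∂U/∂q = -8q(q - 4)(q - 2) = 0 at q ∈ {0, 2, 4}.
The Hessian is diagonal: diag(U_pp, U_qq). Second derivatives: U_pp(-4)=900, U_pp(-3)=-480, U_pp(-1)=720, U_pp(1)=-2400; U_qq(0)=-64, U_qq(2)=32, U_qq(4)=-64.
Local maxima occur where both diagonal entries negative: (-3, 0), (-3, 4), (1, 0), (1, 4). Count: 4.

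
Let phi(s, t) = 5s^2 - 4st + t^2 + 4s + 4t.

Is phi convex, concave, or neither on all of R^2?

convex

phi is quadratic, so its Hessian is the constant matrix H = [[10, -4], [-4, 2]].
det(H) = 4, tr(H) = 12.
det(H) > 0 and tr(H) > 0, so H is positive definite everywhere: convex.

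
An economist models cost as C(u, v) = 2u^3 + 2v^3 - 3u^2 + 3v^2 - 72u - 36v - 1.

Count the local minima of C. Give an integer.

C separates as a function of u plus a function of v, so ∇C=0 decouples.
∂C/∂u = 6(u - 4)(u + 3) = 0 at u ∈ {-3, 4}; ∂C/∂v = 6(v - 2)(v + 3) = 0 at v ∈ {-3, 2}.
The Hessian is diagonal: diag(C_uu, C_vv). Second derivatives: C_uu(-3)=-42, C_uu(4)=42; C_vv(-3)=-30, C_vv(2)=30.
Local minima occur where both diagonal entries positive: (4, 2). Count: 1.

1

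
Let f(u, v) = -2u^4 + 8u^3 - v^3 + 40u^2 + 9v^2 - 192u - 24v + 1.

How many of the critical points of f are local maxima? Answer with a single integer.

f separates as a function of u plus a function of v, so ∇f=0 decouples.
∂f/∂u = -8(u - 4)(u - 2)(u + 3) = 0 at u ∈ {-3, 2, 4}; ∂f/∂v = -3(v - 4)(v - 2) = 0 at v ∈ {2, 4}.
The Hessian is diagonal: diag(f_uu, f_vv). Second derivatives: f_uu(-3)=-280, f_uu(2)=80, f_uu(4)=-112; f_vv(2)=6, f_vv(4)=-6.
Local maxima occur where both diagonal entries negative: (-3, 4), (4, 4). Count: 2.

2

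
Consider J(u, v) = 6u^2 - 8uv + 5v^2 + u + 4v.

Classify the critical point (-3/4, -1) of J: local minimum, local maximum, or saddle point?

The Hessian of J is constant: H = [[12, -8], [-8, 10]].
det(H) = 12·10 − (-8)² = 56.
det(H) > 0 and tr(H) = 22 > 0, so H is positive definite and the point is a local minimum.

local minimum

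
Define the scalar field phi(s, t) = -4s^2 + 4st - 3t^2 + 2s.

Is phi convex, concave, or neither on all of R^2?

concave

phi is quadratic, so its Hessian is the constant matrix H = [[-8, 4], [4, -6]].
det(H) = 32, tr(H) = -14.
det(H) > 0 and tr(H) < 0, so H is negative definite everywhere: concave.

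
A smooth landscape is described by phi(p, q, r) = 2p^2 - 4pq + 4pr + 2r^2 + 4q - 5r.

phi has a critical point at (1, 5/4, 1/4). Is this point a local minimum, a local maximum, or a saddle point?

The Hessian is constant: H = [[4, -4, 4], [-4, 0, 0], [4, 0, 4]].
Leading principal minors: Δ₁ = 4, Δ₂ = -16, Δ₃ = -64.
The minors fit neither the all-positive nor the alternating-sign pattern, so H is indefinite: a saddle point.

saddle point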